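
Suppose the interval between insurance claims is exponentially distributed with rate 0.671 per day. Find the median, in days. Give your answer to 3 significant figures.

Set 1 − e^(−λt) = 0.5, so t = −ln(0.5)/λ = 0.69315/0.671 ≈ 1.03301 days.

1.03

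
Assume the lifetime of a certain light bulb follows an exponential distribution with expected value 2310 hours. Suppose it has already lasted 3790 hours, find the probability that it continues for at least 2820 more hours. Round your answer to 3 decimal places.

The rate is λ = 1/2310 = 0.0004329 per hour.
By the memoryless property, P(X > 3790+2820 | X > 3790) = P(X > 2820).
P(X > 2820) = e^(−1.2208) ≈ 0.295.

0.295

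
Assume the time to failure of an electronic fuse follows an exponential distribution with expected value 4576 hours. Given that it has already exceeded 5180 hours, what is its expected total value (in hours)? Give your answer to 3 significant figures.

9760

The rate is λ = 1/4576 = 0.000218531 per hour.
By memorylessness, E[X | X > 5180] = 5180 + 1/λ = 5180 + 4576 = 9756 hours.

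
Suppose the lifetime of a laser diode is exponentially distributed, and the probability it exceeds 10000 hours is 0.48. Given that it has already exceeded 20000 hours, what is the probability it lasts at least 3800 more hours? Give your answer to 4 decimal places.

From e^(−λ·10000) = 0.48, λ = −ln(0.48)/10000 = 0.0000733969.
Memoryless: P(X > 20000+3800 | X > 20000) = P(X > 3800) = e^(−0.0000733969·3800) ≈ 0.7566.

0.7566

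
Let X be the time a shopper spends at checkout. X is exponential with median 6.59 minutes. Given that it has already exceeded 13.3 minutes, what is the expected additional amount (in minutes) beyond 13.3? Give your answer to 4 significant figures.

9.507

For an exponential, median = ln(2)/λ, so λ = ln 2 / 6.59 = 0.105182 per minute.
By memorylessness, the remaining amount past any threshold is again Exp(λ) with mean 1/λ = 9.50736 minutes.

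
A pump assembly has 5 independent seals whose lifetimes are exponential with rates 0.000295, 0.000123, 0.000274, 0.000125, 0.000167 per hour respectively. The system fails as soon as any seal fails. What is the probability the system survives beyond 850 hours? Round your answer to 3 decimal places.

0.433

The time to first failure is exponential with rate Σλ = 0.000295 + 0.000123 + 0.000274 + 0.000125 + 0.000167 = 0.000984.
P(min > 850) = e^(−0.000984·850) = e^(−0.8364) ≈ 0.433.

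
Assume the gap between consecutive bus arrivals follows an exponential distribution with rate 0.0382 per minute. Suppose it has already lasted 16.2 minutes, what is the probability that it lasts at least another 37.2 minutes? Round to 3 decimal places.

0.241

P(X > s+t | X > s) = e^(−λ(s+t))/e^(−λs) = e^(−λt), independent of s = 16.2.
P(X > 37.2) = e^(−1.421) ≈ 0.241.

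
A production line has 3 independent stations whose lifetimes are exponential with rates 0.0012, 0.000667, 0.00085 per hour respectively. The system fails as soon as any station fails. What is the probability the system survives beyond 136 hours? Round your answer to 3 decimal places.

0.691

The time to first failure is exponential with rate Σλ = 0.0012 + 0.000667 + 0.00085 = 0.002717.
P(min > 136) = e^(−0.002717·136) = e^(−0.36951) ≈ 0.691.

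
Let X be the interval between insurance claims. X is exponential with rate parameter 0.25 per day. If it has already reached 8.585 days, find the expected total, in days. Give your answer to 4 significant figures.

12.59

By memorylessness, E[X | X > 8.585] = 8.585 + 1/λ = 8.585 + 4 = 12.585 days.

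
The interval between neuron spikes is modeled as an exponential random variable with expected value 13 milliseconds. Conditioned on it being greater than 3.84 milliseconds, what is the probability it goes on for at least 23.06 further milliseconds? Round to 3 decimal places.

0.170

The rate is λ = 1/13 = 0.0769231 per millisecond.
The exponential is memoryless, so the remaining time is again Exp(λ): the condition X > 3.84 is irrelevant.
P(X > 23.06) = e^(−1.7738) ≈ 0.170.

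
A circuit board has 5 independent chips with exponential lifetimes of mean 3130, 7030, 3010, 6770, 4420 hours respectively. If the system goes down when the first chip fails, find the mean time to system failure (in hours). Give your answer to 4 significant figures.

856.2

The first failure time is exponential with rate Σλ_i = 1/3130 + 1/7030 + 1/3010 + 1/6770 + 1/4420 = 0.00116792 per hour.
E[min] = 1/Σλ = 1/0.00116792 = 856.225 hours.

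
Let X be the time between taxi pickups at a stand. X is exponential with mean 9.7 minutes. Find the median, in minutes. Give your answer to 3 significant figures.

6.72

The rate is λ = 1/9.7 = 0.103093 per minute.
Set 1 − e^(−λt) = 0.5, so t = −ln(0.5)/λ = 0.69315/0.103093 ≈ 6.72353 minutes.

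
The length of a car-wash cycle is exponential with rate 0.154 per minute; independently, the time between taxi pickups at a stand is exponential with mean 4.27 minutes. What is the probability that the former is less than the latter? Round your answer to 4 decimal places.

0.3967

λ_1 = 0.154, λ_2 = 1/4.27 = 0.234192.
For independent exponentials, P(the former < the latter) = λ_1/(λ_1+λ_2) = 0.154/0.388192 ≈ 0.3967.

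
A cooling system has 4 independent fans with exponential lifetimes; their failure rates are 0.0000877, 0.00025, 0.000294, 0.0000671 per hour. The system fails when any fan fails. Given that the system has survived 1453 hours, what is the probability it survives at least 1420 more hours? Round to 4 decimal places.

0.3707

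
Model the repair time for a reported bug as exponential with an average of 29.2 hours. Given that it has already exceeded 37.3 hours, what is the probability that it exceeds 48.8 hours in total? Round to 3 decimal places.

0.674

The rate is λ = 1/29.2 = 0.0342466 per hour.
P(X > s+t | X > s) = e^(−λ(s+t))/e^(−λs) = e^(−λt), independent of s = 37.3.
P(X > 11.5) = e^(−0.39384) ≈ 0.674.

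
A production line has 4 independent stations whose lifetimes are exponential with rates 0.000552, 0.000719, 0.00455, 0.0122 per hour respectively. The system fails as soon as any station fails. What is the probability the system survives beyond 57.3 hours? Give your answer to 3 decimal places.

0.356

The time to first failure is exponential with rate Σλ = 0.000552 + 0.000719 + 0.00455 + 0.0122 = 0.018021.
P(min > 57.3) = e^(−0.018021·57.3) = e^(−1.0326) ≈ 0.356.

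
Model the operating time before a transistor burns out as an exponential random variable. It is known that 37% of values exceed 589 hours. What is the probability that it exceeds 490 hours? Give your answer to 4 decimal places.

0.4373

e^(−λ·589) = 0.37 ⇒ λ = −ln(0.37)/589 = 0.00168803.
P(X > 490) = e^(−0.00168803·490) = e^(−0.82714) ≈ 0.4373.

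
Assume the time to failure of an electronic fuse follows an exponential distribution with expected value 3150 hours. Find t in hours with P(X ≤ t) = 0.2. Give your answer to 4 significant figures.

702.9

The rate is λ = 1/3150 = 0.00031746 per hour.
Set 1 − e^(−λt) = 0.2, so t = −ln(0.8)/λ = 0.22314/0.00031746 ≈ 702.902 hours.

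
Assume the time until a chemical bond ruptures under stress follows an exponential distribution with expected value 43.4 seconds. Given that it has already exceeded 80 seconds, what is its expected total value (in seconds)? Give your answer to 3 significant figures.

123

The rate is λ = 1/43.4 = 0.0230415 per second.
By memorylessness, E[X | X > 80] = 80 + 1/λ = 80 + 43.4 = 123.4 seconds.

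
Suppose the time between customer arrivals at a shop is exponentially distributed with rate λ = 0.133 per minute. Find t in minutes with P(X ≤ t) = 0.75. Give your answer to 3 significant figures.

10.4

Set 1 − e^(−λt) = 0.75, so t = −ln(0.25)/λ = 1.3863/0.133 ≈ 10.4233 minutes.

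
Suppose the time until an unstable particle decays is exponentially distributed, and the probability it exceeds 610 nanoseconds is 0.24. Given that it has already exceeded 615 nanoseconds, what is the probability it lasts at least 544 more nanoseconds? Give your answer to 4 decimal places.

0.2801

From e^(−λ·610) = 0.24, λ = −ln(0.24)/610 = 0.00233954.
Memoryless: P(X > 615+544 | X > 615) = P(X > 544) = e^(−0.00233954·544) ≈ 0.2801.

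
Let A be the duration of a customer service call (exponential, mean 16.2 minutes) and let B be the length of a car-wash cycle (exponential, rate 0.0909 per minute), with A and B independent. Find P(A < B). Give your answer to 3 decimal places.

λ_1 = 1/16.2 = 0.0617284, λ_2 = 0.0909.
For independent exponentials, P(A < B) = λ_1/(λ_1+λ_2) = 0.0617284/0.152628 ≈ 0.404.

0.404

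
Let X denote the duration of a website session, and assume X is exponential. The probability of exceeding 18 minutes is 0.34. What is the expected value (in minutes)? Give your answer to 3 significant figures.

16.7

e^(−λ·18) = 0.34 ⇒ λ = −ln(0.34)/18 = 0.0599339.
Mean = 1/λ = 16.6851 minutes.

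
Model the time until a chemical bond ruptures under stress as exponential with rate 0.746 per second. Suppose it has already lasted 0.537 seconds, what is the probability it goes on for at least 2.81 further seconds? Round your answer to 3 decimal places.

The exponential is memoryless, so the remaining time is again Exp(λ): the condition X > 0.537 is irrelevant.
P(X > 2.81) = e^(−2.0963) ≈ 0.123.

0.123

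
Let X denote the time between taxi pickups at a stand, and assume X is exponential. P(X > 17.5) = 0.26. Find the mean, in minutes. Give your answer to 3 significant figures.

e^(−λ·17.5) = 0.26 ⇒ λ = −ln(0.26)/17.5 = 0.0769756.
Mean = 1/λ = 12.9911 minutes.

13.0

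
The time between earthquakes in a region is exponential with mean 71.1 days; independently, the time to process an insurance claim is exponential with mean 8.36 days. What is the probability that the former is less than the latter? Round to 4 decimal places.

0.1052

λ_1 = 1/71.1 = 0.0140647, λ_2 = 1/8.36 = 0.119617.
For independent exponentials, P(the former < the latter) = λ_1/(λ_1+λ_2) = 0.0140647/0.133682 ≈ 0.1052.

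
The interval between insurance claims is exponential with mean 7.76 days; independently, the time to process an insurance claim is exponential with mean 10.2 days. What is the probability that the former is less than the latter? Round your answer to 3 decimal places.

0.568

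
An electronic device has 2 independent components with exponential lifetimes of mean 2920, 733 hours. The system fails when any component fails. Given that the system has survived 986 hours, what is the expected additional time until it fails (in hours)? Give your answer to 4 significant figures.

First-failure rate Σλ = 1/2920 + 1/733 = 0.00170672.
By memorylessness the expected residual is 1/Σλ = 585.918 hours, regardless of the 986 already elapsed.

585.9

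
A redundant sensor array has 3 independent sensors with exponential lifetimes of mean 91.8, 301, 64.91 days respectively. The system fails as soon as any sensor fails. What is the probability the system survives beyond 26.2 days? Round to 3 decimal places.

The first failure time is exponential with rate Σλ_i = 1/91.8 + 1/301 + 1/64.91 = 0.0296215 per day.
P(min > 26.2) = e^(−0.0296215·26.2) = e^(−0.77608) ≈ 0.460.

0.460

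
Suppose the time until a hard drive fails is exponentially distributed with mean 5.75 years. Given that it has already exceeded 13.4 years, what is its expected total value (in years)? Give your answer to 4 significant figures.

The rate is λ = 1/5.75 = 0.173913 per year.
By memorylessness, E[X | X > 13.4] = 13.4 + 1/λ = 13.4 + 5.75 = 19.15 years.

19.15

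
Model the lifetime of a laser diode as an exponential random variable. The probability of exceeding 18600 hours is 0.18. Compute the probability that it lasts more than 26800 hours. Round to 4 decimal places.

e^(−λ·18600) = 0.18 ⇒ λ = −ln(0.18)/18600 = 0.0000921935.
P(X > 26800) = e^(−0.0000921935·26800) = e^(−2.4708) ≈ 0.0845.

0.0845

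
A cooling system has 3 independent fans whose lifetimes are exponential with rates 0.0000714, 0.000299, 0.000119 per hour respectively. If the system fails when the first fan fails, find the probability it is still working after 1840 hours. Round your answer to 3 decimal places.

The time to first failure is exponential with rate Σλ = 0.0000714 + 0.000299 + 0.000119 = 0.0004894.
P(min > 1840) = e^(−0.0004894·1840) = e^(−0.9005) ≈ 0.406.

0.406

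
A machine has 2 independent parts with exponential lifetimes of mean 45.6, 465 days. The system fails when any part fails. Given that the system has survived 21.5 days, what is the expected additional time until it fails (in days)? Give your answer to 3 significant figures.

First-failure rate Σλ = 1/45.6 + 1/465 = 0.0240804.
By memorylessness the expected residual is 1/Σλ = 41.5276 days, regardless of the 21.5 already elapsed.

41.5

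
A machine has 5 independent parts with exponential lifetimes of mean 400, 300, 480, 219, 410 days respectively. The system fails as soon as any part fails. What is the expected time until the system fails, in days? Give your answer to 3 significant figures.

67.0

The first failure time is exponential with rate Σλ_i = 1/400 + 1/300 + 1/480 + 1/219 + 1/410 = 0.0149219 per day.
E[min] = 1/Σλ = 1/0.0149219 = 67.0156 days.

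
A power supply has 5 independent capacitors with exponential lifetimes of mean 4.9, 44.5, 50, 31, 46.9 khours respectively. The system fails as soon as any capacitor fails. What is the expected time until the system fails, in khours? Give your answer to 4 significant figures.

3.332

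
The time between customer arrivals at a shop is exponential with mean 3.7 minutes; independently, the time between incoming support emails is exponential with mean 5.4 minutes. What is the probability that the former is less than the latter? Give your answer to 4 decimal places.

λ_1 = 1/3.7 = 0.27027, λ_2 = 1/5.4 = 0.185185.
For independent exponentials, P(the former < the latter) = λ_1/(λ_1+λ_2) = 0.27027/0.455455 ≈ 0.5934.

0.5934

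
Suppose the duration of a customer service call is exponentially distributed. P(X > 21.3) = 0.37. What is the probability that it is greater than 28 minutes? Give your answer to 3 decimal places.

e^(−λ·21.3) = 0.37 ⇒ λ = −ln(0.37)/21.3 = 0.0466785.
P(X > 28) = e^(−0.0466785·28) = e^(−1.307) ≈ 0.271.

0.271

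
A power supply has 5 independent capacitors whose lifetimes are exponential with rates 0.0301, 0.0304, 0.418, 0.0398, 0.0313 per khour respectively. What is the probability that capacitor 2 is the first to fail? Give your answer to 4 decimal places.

0.0553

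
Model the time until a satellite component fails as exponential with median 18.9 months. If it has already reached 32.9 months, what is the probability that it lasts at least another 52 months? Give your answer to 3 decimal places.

0.149

For an exponential, median = ln(2)/λ, so λ = ln 2 / 18.9 = 0.0366745 per month.
The exponential is memoryless, so the remaining time is again Exp(λ): the condition X > 32.9 is irrelevant.
P(X > 52) = e^(−1.9071) ≈ 0.149.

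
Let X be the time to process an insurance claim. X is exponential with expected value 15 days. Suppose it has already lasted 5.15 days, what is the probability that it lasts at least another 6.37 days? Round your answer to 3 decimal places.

The rate is λ = 1/15 = 0.0666667 per day.
The exponential is memoryless, so the remaining time is again Exp(λ): the condition X > 5.15 is irrelevant.
P(X > 6.37) = e^(−0.42467) ≈ 0.654.

0.654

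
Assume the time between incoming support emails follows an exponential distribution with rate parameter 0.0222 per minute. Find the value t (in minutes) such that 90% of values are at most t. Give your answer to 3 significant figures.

Set 1 − e^(−λt) = 0.9, so t = −ln(0.1)/λ = 2.3026/0.0222 ≈ 103.72 minutes.

104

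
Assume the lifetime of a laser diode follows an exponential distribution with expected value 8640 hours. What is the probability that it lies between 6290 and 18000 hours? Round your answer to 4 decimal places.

The rate is λ = 1/8640 = 0.000115741 per hour.
P(6290 < X < 18000) = e^(−λ·6290) − e^(−λ·18000) = 0.48287 − 0.12451 ≈ 0.3584.

0.3584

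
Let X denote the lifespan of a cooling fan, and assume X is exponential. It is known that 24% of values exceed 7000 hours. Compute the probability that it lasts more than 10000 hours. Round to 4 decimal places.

e^(−λ·7000) = 0.24 ⇒ λ = −ln(0.24)/7000 = 0.000203874.
P(X > 10000) = e^(−0.000203874·10000) = e^(−2.0387) ≈ 0.1302.

0.1302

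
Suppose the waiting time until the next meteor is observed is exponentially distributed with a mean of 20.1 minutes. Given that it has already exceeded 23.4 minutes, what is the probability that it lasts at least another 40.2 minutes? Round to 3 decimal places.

The rate is λ = 1/20.1 = 0.0497512 per minute.
P(X > s+t | X > s) = e^(−λ(s+t))/e^(−λs) = e^(−λt), independent of s = 23.4.
P(X > 40.2) = e^(−2) ≈ 0.135.

0.135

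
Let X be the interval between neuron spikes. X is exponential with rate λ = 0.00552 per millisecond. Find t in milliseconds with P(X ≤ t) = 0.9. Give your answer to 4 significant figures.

417.1

Set 1 − e^(−λt) = 0.9, so t = −ln(0.1)/λ = 2.3026/0.00552 ≈ 417.135 milliseconds.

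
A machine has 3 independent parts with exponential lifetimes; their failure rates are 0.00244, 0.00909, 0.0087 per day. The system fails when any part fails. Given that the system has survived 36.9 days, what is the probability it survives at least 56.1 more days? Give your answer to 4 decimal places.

Time to first failure ~ Exp(Σλ) with Σλ = 0.02023.
By memorylessness, P(T > 36.9+56.1 | T > 36.9) = P(T > 56.1) = e^(−0.02023·56.1) ≈ 0.3215.

0.3215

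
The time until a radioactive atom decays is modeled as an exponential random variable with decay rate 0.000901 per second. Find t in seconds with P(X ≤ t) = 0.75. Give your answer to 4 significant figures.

1539

Set 1 − e^(−λt) = 0.75, so t = −ln(0.25)/λ = 1.3863/0.000901 ≈ 1538.62 seconds.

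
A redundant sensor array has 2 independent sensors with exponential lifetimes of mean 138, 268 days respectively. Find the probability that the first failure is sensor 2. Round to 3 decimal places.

0.340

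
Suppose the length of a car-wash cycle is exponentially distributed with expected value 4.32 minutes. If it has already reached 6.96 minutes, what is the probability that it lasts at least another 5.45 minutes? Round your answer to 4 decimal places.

The rate is λ = 1/4.32 = 0.231481 per minute.
The exponential is memoryless, so the remaining time is again Exp(λ): the condition X > 6.96 is irrelevant.
P(X > 5.45) = e^(−1.2616) ≈ 0.2832.

0.2832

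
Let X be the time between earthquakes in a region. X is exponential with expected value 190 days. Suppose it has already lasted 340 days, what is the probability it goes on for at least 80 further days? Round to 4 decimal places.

The rate is λ = 1/190 = 0.00526316 per day.
The exponential is memoryless, so the remaining time is again Exp(λ): the condition X > 340 is irrelevant.
P(X > 80) = e^(−0.42105) ≈ 0.6564.

0.6564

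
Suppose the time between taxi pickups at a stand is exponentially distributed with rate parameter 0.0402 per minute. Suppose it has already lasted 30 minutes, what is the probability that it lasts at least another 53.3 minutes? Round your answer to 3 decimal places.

0.117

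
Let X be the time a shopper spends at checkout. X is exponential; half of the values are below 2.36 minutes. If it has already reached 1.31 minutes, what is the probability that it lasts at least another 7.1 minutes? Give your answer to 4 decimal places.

0.1243

For an exponential, median = ln(2)/λ, so λ = ln 2 / 2.36 = 0.293706 per minute.
By the memoryless property, P(X > 1.31+7.1 | X > 1.31) = P(X > 7.1).
P(X > 7.1) = e^(−2.0853) ≈ 0.1243.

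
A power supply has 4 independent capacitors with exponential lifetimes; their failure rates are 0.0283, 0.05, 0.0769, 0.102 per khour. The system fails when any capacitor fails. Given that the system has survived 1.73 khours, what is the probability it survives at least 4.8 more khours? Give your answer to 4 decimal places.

Time to first failure ~ Exp(Σλ) with Σλ = 0.2572.
By memorylessness, P(T > 1.73+4.8 | T > 1.73) = P(T > 4.8) = e^(−0.2572·4.8) ≈ 0.2910.

0.2910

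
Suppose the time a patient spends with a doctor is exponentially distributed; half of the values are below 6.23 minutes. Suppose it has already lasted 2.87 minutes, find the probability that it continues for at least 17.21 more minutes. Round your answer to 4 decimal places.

0.1474

For an exponential, median = ln(2)/λ, so λ = ln 2 / 6.23 = 0.11126 per minute.
By the memoryless property, P(X > 2.87+17.21 | X > 2.87) = P(X > 17.21).
P(X > 17.21) = e^(−1.9148) ≈ 0.1474.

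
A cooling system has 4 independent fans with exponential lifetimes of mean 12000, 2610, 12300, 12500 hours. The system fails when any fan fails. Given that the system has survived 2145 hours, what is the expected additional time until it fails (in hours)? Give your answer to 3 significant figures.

First-failure rate Σλ = 1/12000 + 1/2610 + 1/12300 + 1/12500 = 0.000627776.
By memorylessness the expected residual is 1/Σλ = 1592.93 hours, regardless of the 2145 already elapsed.

1590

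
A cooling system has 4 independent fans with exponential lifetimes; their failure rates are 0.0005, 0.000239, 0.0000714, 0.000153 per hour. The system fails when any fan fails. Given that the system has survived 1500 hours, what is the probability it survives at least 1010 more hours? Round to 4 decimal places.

Time to first failure ~ Exp(Σλ) with Σλ = 0.0009634.
By memorylessness, P(T > 1500+1010 | T > 1500) = P(T > 1010) = e^(−0.0009634·1010) ≈ 0.3779.

0.3779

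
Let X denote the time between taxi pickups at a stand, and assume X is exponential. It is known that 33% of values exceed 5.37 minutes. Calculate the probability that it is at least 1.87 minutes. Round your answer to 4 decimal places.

0.6797

e^(−λ·5.37) = 0.33 ⇒ λ = −ln(0.33)/5.37 = 0.206455.
P(X > 1.87) = e^(−0.206455·1.87) = e^(−0.38607) ≈ 0.6797.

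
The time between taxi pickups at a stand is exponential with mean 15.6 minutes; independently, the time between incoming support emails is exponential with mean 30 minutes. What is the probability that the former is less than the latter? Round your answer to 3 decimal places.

λ_1 = 1/15.6 = 0.0641026, λ_2 = 1/30 = 0.0333333.
For independent exponentials, P(the former < the latter) = λ_1/(λ_1+λ_2) = 0.0641026/0.0974359 ≈ 0.658.

0.658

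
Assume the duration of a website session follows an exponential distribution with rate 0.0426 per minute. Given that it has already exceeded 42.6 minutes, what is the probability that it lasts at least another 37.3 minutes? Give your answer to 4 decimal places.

0.2041

By the memoryless property, P(X > 42.6+37.3 | X > 42.6) = P(X > 37.3).
P(X > 37.3) = e^(−1.589) ≈ 0.2041.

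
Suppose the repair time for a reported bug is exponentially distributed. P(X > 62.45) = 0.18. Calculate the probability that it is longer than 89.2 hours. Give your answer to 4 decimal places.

0.0864

e^(−λ·62.45) = 0.18 ⇒ λ = −ln(0.18)/62.45 = 0.0274587.
P(X > 89.2) = e^(−0.0274587·89.2) = e^(−2.4493) ≈ 0.0864.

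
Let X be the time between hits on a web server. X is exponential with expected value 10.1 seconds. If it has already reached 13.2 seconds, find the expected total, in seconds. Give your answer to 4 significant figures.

23.30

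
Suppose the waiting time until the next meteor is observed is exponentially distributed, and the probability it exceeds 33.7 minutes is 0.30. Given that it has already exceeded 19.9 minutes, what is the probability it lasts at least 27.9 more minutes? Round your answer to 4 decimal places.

0.3691

From e^(−λ·33.7) = 0.30, λ = −ln(0.30)/33.7 = 0.0357262.
Memoryless: P(X > 19.9+27.9 | X > 19.9) = P(X > 27.9) = e^(−0.0357262·27.9) ≈ 0.3691.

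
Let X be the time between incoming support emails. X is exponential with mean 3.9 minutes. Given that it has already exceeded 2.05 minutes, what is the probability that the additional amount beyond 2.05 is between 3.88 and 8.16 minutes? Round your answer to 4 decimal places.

0.2464

The rate is λ = 1/3.9 = 0.25641 per minute.
Memoryless: the residual past 2.05 is again Exp(λ).
P(3.88 < residual < 8.16) = e^(−λ·3.88) − e^(−λ·8.16) = 0.36977 − 0.12340 ≈ 0.2464.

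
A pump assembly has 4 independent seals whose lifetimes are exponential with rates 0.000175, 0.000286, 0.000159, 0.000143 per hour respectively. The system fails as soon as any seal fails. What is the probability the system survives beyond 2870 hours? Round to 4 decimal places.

0.1119

The time to first failure is exponential with rate Σλ = 0.000175 + 0.000286 + 0.000159 + 0.000143 = 0.000763.
P(min > 2870) = e^(−0.000763·2870) = e^(−2.1898) ≈ 0.1119.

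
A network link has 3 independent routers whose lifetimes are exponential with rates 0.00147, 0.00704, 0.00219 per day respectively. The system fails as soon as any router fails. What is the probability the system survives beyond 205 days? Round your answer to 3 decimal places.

The time to first failure is exponential with rate Σλ = 0.00147 + 0.00704 + 0.00219 = 0.0107.
P(min > 205) = e^(−0.0107·205) = e^(−2.1935) ≈ 0.112.

0.112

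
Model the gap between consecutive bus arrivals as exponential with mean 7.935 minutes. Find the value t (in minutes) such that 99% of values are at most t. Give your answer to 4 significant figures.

The rate is λ = 1/7.935 = 0.126024 per minute.
Set 1 − e^(−λt) = 0.99, so t = −ln(0.01)/λ = 4.6052/0.126024 ≈ 36.542 minutes.

36.54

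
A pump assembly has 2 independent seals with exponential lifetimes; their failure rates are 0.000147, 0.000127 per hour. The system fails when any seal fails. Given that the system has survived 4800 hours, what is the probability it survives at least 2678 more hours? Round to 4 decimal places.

0.4801

Time to first failure ~ Exp(Σλ) with Σλ = 0.000274.
By memorylessness, P(T > 4800+2678 | T > 4800) = P(T > 2678) = e^(−0.000274·2678) ≈ 0.4801.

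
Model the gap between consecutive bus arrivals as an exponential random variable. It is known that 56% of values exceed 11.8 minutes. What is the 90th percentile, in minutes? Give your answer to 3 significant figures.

46.9

e^(−λ·11.8) = 0.56 ⇒ λ = −ln(0.56)/11.8 = 0.0491372.
90th percentile: 1 − e^(−λt) = 0.9, t = −ln(0.1)/λ = 46.8604 minutes.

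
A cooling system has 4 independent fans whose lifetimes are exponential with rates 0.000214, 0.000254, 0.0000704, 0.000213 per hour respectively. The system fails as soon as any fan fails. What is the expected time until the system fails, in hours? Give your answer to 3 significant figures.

1330

The time to first failure is exponential with rate Σλ = 0.000214 + 0.000254 + 0.0000704 + 0.000213 = 0.0007514.
E[min] = 1/Σλ = 1/0.0007514 = 1330.85 hours.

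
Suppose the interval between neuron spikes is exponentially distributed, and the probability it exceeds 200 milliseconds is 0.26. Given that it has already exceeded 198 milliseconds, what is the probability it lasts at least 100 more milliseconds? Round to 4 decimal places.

0.5099

From e^(−λ·200) = 0.26, λ = −ln(0.26)/200 = 0.00673537.
Memoryless: P(X > 198+100 | X > 198) = P(X > 100) = e^(−0.00673537·100) ≈ 0.5099.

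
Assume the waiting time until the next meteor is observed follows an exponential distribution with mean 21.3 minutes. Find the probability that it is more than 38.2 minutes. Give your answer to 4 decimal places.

The rate is λ = 1/21.3 = 0.0469484 per minute.
P(X > 38.2) = e^(−λ·38.2) = e^(−1.7934) ≈ 0.1664.

0.1664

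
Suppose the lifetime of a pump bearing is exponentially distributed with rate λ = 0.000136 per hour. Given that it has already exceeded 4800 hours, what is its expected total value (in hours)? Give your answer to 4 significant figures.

By memorylessness, E[X | X > 4800] = 4800 + 1/λ = 4800 + 7352.94 = 12152.9 hours.

12150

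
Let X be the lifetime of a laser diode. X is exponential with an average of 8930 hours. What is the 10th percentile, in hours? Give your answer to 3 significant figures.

The rate is λ = 1/8930 = 0.000111982 per hour.
Set 1 − e^(−λt) = 0.1, so t = −ln(0.9)/λ = 0.10536/0.000111982 ≈ 940.869 hours.

941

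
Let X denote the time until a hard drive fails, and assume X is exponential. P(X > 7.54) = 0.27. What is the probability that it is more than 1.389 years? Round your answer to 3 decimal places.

0.786

e^(−λ·7.54) = 0.27 ⇒ λ = −ln(0.27)/7.54 = 0.173652.
P(X > 1.389) = e^(−0.173652·1.389) = e^(−0.2412) ≈ 0.786.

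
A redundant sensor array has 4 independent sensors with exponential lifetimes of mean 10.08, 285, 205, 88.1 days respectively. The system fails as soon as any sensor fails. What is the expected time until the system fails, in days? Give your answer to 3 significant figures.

8.41

The first failure time is exponential with rate Σλ_i = 1/10.08 + 1/285 + 1/205 + 1/88.1 = 0.118944 per day.
E[min] = 1/Σλ = 1/0.118944 = 8.40732 days.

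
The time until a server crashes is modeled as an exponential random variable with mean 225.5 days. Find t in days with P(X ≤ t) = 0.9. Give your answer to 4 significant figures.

The rate is λ = 1/225.5 = 0.00443459 per day.
Set 1 − e^(−λt) = 0.9, so t = −ln(0.1)/λ = 2.3026/0.00443459 ≈ 519.233 days.

519.2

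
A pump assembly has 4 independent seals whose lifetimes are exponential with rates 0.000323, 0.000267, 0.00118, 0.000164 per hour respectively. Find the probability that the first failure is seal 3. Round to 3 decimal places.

The time to first failure is exponential with rate Σλ = 0.000323 + 0.000267 + 0.00118 + 0.000164 = 0.001934.
P(seal 3 first) = λ_3/Σλ = 0.00118/0.001934 ≈ 0.610.

0.610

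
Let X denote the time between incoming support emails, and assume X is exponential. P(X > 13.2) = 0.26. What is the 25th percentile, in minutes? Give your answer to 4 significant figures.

2.819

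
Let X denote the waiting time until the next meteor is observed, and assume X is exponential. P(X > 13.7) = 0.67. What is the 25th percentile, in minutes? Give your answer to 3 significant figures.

9.84

e^(−λ·13.7) = 0.67 ⇒ λ = −ln(0.67)/13.7 = 0.0292319.
25th percentile: 1 − e^(−λt) = 0.25, t = −ln(0.75)/λ = 9.84136 minutes.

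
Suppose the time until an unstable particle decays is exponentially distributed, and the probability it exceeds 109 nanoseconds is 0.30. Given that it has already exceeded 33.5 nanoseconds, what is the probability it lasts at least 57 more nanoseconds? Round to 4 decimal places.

From e^(−λ·109) = 0.30, λ = −ln(0.30)/109 = 0.0110456.
Memoryless: P(X > 33.5+57 | X > 33.5) = P(X > 57) = e^(−0.0110456·57) ≈ 0.5328.

0.5328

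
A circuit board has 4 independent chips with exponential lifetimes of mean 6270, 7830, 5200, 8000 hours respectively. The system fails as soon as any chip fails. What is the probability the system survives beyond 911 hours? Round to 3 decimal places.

The first failure time is exponential with rate Σλ_i = 1/6270 + 1/7830 + 1/5200 + 1/8000 = 0.000604511 per hour.
P(min > 911) = e^(−0.000604511·911) = e^(−0.55071) ≈ 0.577.

0.577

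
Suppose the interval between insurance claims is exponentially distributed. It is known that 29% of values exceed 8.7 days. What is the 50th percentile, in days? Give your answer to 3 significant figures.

e^(−λ·8.7) = 0.29 ⇒ λ = −ln(0.29)/8.7 = 0.142284.
50th percentile: 1 − e^(−λt) = 0.5, t = −ln(0.5)/λ = 4.87156 days.

4.87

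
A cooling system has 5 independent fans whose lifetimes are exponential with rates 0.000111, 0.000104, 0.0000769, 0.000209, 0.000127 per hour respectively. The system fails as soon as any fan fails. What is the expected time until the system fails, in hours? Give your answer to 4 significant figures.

The time to first failure is exponential with rate Σλ = 0.000111 + 0.000104 + 0.0000769 + 0.000209 + 0.000127 = 0.0006279.
E[min] = 1/Σλ = 1/0.0006279 = 1592.61 hours.

1593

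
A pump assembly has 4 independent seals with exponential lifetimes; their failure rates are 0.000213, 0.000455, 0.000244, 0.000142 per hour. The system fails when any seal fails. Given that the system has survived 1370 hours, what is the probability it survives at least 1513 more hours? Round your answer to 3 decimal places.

Time to first failure ~ Exp(Σλ) with Σλ = 0.001054.
By memorylessness, P(T > 1370+1513 | T > 1370) = P(T > 1513) = e^(−0.001054·1513) ≈ 0.203.

0.203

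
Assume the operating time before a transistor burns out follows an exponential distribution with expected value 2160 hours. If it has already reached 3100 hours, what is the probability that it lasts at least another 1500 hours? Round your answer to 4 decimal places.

0.4994

The rate is λ = 1/2160 = 0.000462963 per hour.
P(X > s+t | X > s) = e^(−λ(s+t))/e^(−λs) = e^(−λt), independent of s = 3100.
P(X > 1500) = e^(−0.69444) ≈ 0.4994.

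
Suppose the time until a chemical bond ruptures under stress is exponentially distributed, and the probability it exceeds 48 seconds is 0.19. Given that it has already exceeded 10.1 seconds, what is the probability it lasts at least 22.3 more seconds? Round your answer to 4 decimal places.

From e^(−λ·48) = 0.19, λ = −ln(0.19)/48 = 0.0345986.
Memoryless: P(X > 10.1+22.3 | X > 10.1) = P(X > 22.3) = e^(−0.0345986·22.3) ≈ 0.4623.

0.4623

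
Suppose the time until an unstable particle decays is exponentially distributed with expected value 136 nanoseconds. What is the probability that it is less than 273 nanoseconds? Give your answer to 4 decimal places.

0.8657

The rate is λ = 1/136 = 0.00735294 per nanosecond.
P(X ≤ 273) = 1 − e^(−λ·273) = 1 − e^(−2.0074) ≈ 0.8657.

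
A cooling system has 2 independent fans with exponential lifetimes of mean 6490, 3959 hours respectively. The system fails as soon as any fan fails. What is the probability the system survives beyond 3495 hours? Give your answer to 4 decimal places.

0.2414

The first failure time is exponential with rate Σλ_i = 1/6490 + 1/3959 = 0.000406672 per hour.
P(min > 3495) = e^(−0.000406672·3495) = e^(−1.4213) ≈ 0.2414.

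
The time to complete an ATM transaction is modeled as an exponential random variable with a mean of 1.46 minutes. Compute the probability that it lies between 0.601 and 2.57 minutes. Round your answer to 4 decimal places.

The rate is λ = 1/1.46 = 0.684932 per minute.
P(0.601 < X < 2.57) = e^(−λ·0.601) − e^(−λ·2.57) = 0.66256 − 0.17200 ≈ 0.4906.

0.4906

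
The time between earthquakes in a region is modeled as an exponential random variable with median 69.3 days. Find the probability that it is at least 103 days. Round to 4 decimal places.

For an exponential, median = ln(2)/λ, so λ = ln 2 / 69.3 = 0.0100021 per day.
P(X > 103) = e^(−λ·103) = e^(−1.0302) ≈ 0.3569.

0.3569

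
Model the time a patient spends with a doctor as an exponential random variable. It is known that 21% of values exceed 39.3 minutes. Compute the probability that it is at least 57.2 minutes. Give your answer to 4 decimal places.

0.1032

e^(−λ·39.3) = 0.21 ⇒ λ = −ln(0.21)/39.3 = 0.0397111.
P(X > 57.2) = e^(−0.0397111·57.2) = e^(−2.2715) ≈ 0.1032.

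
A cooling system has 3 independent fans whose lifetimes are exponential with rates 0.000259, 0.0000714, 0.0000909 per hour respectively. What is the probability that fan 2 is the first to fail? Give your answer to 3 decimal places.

The time to first failure is exponential with rate Σλ = 0.000259 + 0.0000714 + 0.0000909 = 0.0004213.
P(fan 2 first) = λ_2/Σλ = 0.0000714/0.0004213 ≈ 0.169.

0.169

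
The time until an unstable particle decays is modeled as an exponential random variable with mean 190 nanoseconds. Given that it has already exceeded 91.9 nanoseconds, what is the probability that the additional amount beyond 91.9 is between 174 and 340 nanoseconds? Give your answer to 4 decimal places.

0.2332

The rate is λ = 1/190 = 0.00526316 per nanosecond.
Memoryless: the residual past 91.9 is again Exp(λ).
P(174 < residual < 340) = e^(−λ·174) − e^(−λ·340) = 0.40020 − 0.16705 ≈ 0.2332.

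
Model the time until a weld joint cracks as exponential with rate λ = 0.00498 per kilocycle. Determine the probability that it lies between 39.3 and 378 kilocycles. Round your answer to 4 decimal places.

P(39.3 < X < 378) = e^(−λ·39.3) − e^(−λ·378) = 0.82225 − 0.15222 ≈ 0.6700.

0.6700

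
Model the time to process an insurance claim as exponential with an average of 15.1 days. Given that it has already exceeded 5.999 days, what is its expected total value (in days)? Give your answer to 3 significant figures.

The rate is λ = 1/15.1 = 0.0662252 per day.
By memorylessness, E[X | X > 5.999] = 5.999 + 1/λ = 5.999 + 15.1 = 21.099 days.

21.1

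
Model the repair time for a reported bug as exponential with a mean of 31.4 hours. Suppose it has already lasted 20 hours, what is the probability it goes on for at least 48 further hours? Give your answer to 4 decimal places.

The rate is λ = 1/31.4 = 0.0318471 per hour.
The exponential is memoryless, so the remaining time is again Exp(λ): the condition X > 20 is irrelevant.
P(X > 48) = e^(−1.5287) ≈ 0.2168.

0.2168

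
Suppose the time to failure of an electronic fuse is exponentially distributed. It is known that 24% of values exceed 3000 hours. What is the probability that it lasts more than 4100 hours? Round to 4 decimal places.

0.1422

e^(−λ·3000) = 0.24 ⇒ λ = −ln(0.24)/3000 = 0.000475705.
P(X > 4100) = e^(−0.000475705·4100) = e^(−1.9504) ≈ 0.1422.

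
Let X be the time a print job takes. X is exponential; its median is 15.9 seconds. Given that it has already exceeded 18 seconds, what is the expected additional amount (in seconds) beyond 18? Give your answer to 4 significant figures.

22.94

For an exponential, median = ln(2)/λ, so λ = ln 2 / 15.9 = 0.0435942 per second.
By memorylessness, the remaining amount past any threshold is again Exp(λ) with mean 1/λ = 22.9389 seconds.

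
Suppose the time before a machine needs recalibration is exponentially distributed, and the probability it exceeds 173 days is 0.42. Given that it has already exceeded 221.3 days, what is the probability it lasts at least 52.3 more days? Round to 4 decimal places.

From e^(−λ·173) = 0.42, λ = −ln(0.42)/173 = 0.00501445.
Memoryless: P(X > 221.3+52.3 | X > 221.3) = P(X > 52.3) = e^(−0.00501445·52.3) ≈ 0.7693.

0.7693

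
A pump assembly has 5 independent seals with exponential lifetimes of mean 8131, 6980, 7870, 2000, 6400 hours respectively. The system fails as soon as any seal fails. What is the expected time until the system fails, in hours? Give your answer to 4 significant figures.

The first failure time is exponential with rate Σλ_i = 1/8131 + 1/6980 + 1/7870 + 1/2000 + 1/6400 = 0.00104957 per hour.
E[min] = 1/Σλ = 1/0.00104957 = 952.774 hours.

952.8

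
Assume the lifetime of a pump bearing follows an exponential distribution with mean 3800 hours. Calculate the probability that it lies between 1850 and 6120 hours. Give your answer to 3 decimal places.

0.415

The rate is λ = 1/3800 = 0.000263158 per hour.
P(1850 < X < 6120) = e^(−λ·1850) − e^(−λ·6120) = 0.61456 − 0.19978 ≈ 0.415.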